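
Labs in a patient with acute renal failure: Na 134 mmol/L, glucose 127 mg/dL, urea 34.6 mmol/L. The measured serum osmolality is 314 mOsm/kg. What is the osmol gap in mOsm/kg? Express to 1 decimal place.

Calculated osmolality = 2·Na + glucose/18 + urea
= 2·134 + 127/18 + 34.6
= 268 + 7.06 + 34.60
= 309.66 mOsm/kg ≈ 309.7 mOsm/kg
Osmolar gap = measured − calculated = 314 − 309.7 = 4.3 mOsm/kg

4.3 mOsm/kg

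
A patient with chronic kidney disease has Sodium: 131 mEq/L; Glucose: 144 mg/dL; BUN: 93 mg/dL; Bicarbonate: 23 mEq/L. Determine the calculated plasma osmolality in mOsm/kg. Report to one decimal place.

Calculated osmolality = 2·Na + glucose/18 + BUN/2.8
= 2·131 + 144/18 + 93/2.8
= 262 + 8 + 33.21
= 303.21 mOsm/kg

303.2 mOsm/kg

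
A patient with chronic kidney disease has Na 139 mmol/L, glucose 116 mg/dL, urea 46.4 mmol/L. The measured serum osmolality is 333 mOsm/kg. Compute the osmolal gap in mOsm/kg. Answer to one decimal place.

Calculated osmolality = 2·Na + glucose/18 + urea
= 2·139 + 116/18 + 46.4
= 278 + 6.44 + 46.40
= 330.84 mOsm/kg ≈ 330.8 mOsm/kg
Osmolar gap = measured − calculated = 333 − 330.8 = 2.2 mOsm/kg

2.2 mOsm/kg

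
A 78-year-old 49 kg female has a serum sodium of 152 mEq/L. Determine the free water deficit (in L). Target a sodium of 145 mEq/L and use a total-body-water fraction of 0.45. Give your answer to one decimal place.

TBW = 0.45 · 49 = 22.05 L
Free water deficit = TBW · (Na/145 − 1)
= 22.05 · (152/145 − 1)
= 22.05 · 0.0483
= 1.07 L

1.1 L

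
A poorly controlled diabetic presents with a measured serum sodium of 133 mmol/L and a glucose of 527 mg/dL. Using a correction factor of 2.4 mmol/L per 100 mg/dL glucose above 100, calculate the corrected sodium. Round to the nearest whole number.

Corrected Na = measured Na + 2.4 · (glucose − 100)/100
= 133 + 2.4 · (527 − 100)/100
= 133 + 10.2
= 143.2 mmol/L

143 mmol/L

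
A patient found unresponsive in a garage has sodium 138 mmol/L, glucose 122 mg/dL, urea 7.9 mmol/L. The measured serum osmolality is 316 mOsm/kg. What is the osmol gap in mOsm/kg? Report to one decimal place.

25.3 mOsm/kg

Calculated osmolality = 2·Na + glucose/18 + urea
= 2·138 + 122/18 + 7.9
= 276 + 6.78 + 7.90
= 290.68 mOsm/kg ≈ 290.7 mOsm/kg
Osmolar gap = measured − calculated = 316 − 290.7 = 25.3 mOsm/kg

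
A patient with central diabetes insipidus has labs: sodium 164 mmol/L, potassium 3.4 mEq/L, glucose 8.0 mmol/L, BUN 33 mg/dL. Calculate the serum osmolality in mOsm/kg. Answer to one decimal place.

347.8 mOsm/kg

Calculated osmolality = 2·Na + glucose + BUN/2.8
= 2·164 + 8 + 33/2.8
= 328 + 8 + 11.79
= 347.79 mOsm/kg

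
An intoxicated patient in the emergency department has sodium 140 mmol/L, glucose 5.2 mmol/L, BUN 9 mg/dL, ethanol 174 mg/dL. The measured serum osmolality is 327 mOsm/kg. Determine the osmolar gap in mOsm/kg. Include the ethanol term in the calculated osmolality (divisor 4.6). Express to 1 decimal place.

Calculated osmolality = 2·Na + glucose + BUN/2.8 + ethanol/4.6
= 2·140 + 5.2 + 9/2.8 + 174/4.6
= 280 + 5.20 + 3.21 + 37.83
= 326.24 mOsm/kg ≈ 326.2 mOsm/kg
Osmolar gap = measured − calculated = 327 − 326.2 = 0.8 mOsm/kg

0.8 mOsm/kg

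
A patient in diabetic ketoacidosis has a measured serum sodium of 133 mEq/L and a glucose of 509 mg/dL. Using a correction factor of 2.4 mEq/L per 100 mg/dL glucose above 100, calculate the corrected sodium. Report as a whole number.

143 mEq/L

Corrected Na = measured Na + 2.4 · (glucose − 100)/100
= 133 + 2.4 · (509 − 100)/100
= 133 + 9.8
= 142.8 mEq/L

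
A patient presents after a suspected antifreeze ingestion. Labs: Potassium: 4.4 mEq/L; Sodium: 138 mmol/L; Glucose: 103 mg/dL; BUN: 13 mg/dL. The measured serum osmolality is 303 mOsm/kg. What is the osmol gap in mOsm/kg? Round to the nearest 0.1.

Calculated osmolality = 2·Na + glucose/18 + BUN/2.8
= 2·138 + 103/18 + 13/2.8
= 276 + 5.72 + 4.64
= 286.36 mOsm/kg ≈ 286.4 mOsm/kg
Osmolar gap = measured − calculated = 303 − 286.4 = 16.6 mOsm/kg

16.6 mOsm/kg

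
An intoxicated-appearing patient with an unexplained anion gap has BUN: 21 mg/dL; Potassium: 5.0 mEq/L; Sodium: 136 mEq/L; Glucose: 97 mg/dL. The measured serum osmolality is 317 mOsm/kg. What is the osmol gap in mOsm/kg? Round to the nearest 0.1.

32.1 mOsm/kg

Calculated osmolality = 2·Na + glucose/18 + BUN/2.8
= 2·136 + 97/18 + 21/2.8
= 272 + 5.39 + 7.50
= 284.89 mOsm/kg ≈ 284.9 mOsm/kg
Osmolar gap = measured − calculated = 317 − 284.9 = 32.1 mOsm/kg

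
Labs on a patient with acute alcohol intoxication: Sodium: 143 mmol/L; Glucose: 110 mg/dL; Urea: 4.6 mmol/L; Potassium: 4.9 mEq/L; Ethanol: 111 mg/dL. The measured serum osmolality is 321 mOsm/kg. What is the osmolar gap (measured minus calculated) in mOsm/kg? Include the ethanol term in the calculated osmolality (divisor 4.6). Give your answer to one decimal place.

Calculated osmolality = 2·Na + glucose/18 + urea + ethanol/4.6
= 2·143 + 110/18 + 4.6 + 111/4.6
= 286 + 6.11 + 4.60 + 24.13
= 320.84 mOsm/kg ≈ 320.8 mOsm/kg
Osmolar gap = measured − calculated = 321 − 320.8 = 0.2 mOsm/kg

0.2 mOsm/kg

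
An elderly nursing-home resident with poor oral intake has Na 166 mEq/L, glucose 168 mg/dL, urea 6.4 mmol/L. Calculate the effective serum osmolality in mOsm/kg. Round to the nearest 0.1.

341.3 mOsm/kg

Effective osmolality excludes urea (freely permeant across cell membranes):
2·Na + glucose/18
= 2·166 + 168/18
= 332 + 9.33
= 341.33 mOsm/kg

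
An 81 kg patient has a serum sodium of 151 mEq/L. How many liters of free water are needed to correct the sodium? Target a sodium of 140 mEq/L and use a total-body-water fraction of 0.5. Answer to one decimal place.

3.2 L

TBW = 0.5 · 81 = 40.5 L
Free water deficit = TBW · (Na/140 − 1)
= 40.5 · (151/140 − 1)
= 40.5 · 0.0786
= 3.18 L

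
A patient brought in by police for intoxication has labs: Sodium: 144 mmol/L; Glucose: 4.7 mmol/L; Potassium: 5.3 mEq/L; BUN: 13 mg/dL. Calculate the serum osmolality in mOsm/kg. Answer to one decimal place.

297.3 mOsm/kg

Calculated osmolality = 2·Na + glucose + BUN/2.8
= 2·144 + 4.7 + 13/2.8
= 288 + 4.70 + 4.64
= 297.34 mOsm/kg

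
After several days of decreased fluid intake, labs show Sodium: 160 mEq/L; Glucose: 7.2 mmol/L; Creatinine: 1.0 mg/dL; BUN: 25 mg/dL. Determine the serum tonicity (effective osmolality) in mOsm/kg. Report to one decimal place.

327.2 mOsm/kg

Effective osmolality excludes urea (freely permeant across cell membranes):
2·Na + glucose
= 2·160 + 7.2
= 320 + 7.2
= 327.2 mOsm/kg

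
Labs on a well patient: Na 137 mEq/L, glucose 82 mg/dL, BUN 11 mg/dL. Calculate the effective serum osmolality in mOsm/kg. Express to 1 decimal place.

Effective osmolality excludes urea (freely permeant across cell membranes):
2·Na + glucose/18
= 2·137 + 82/18
= 274 + 4.56
= 278.56 mOsm/kg

278.6 mOsm/kg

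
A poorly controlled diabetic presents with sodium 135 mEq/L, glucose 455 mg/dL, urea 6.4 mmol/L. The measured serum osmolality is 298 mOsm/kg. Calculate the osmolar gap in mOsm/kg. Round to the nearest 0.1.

Calculated osmolality = 2·Na + glucose/18 + urea
= 2·135 + 455/18 + 6.4
= 270 + 25.28 + 6.40
= 301.68 mOsm/kg ≈ 301.7 mOsm/kg
Osmolar gap = measured − calculated = 298 − 301.7 = -3.7 mOsm/kg

-3.7 mOsm/kg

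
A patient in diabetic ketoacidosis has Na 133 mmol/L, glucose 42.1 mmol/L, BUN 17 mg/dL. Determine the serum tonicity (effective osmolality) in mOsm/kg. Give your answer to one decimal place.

308.1 mOsm/kg

Effective osmolality excludes urea (freely permeant across cell membranes):
2·Na + glucose
= 2·133 + 42.1
= 266 + 42.1
= 308.1 mOsm/kg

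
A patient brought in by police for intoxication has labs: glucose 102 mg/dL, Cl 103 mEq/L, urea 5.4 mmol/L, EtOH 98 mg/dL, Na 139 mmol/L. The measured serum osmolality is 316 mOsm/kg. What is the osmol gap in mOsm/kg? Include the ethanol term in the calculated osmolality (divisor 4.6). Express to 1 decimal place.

Calculated osmolality = 2·Na + glucose/18 + urea + ethanol/4.6
= 2·139 + 102/18 + 5.4 + 98/4.6
= 278 + 5.67 + 5.40 + 21.30
= 310.37 mOsm/kg ≈ 310.4 mOsm/kg
Osmolar gap = measured − calculated = 316 − 310.4 = 5.6 mOsm/kg

5.6 mOsm/kg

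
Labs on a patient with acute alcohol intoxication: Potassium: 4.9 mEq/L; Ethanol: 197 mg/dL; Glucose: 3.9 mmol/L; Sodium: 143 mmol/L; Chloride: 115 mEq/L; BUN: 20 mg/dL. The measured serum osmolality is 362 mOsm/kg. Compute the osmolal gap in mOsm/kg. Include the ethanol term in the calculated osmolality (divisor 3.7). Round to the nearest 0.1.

11.7 mOsm/kg

Calculated osmolality = 2·Na + glucose + BUN/2.8 + ethanol/3.7
= 2·143 + 3.9 + 20/2.8 + 197/3.7
= 286 + 3.90 + 7.14 + 53.24
= 350.28 mOsm/kg ≈ 350.3 mOsm/kg
Osmolar gap = measured − calculated = 362 − 350.3 = 11.7 mOsm/kg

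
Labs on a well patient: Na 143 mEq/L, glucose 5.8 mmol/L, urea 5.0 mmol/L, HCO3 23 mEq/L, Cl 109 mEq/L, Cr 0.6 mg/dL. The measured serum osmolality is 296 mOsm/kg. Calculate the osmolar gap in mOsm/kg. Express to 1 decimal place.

-0.8 mOsm/kg

Calculated osmolality = 2·Na + glucose + urea
= 2·143 + 5.8 + 5
= 286 + 5.80 + 5
= 296.8 mOsm/kg ≈ 296.8 mOsm/kg
Osmolar gap = measured − calculated = 296 − 296.8 = -0.8 mOsm/kg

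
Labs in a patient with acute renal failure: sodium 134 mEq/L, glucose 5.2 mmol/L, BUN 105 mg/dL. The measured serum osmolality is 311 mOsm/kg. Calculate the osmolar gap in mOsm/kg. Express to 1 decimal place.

Calculated osmolality = 2·Na + glucose + BUN/2.8
= 2·134 + 5.2 + 105/2.8
= 268 + 5.20 + 37.50
= 310.7 mOsm/kg ≈ 310.7 mOsm/kg
Osmolar gap = measured − calculated = 311 − 310.7 = 0.3 mOsm/kg

0.3 mOsm/kg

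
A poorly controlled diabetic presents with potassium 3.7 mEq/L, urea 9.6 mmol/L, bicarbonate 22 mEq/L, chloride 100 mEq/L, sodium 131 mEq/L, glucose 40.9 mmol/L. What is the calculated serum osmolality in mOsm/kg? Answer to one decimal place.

Calculated osmolality = 2·Na + glucose + urea
= 2·131 + 40.9 + 9.6
= 262 + 40.90 + 9.60
= 312.5 mOsm/kg

312.5 mOsm/kg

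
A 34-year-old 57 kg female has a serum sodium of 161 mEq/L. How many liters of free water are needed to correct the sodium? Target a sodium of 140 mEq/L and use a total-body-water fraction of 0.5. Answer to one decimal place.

TBW = 0.5 · 57 = 28.5 L
Free water deficit = TBW · (Na/140 − 1)
= 28.5 · (161/140 − 1)
= 28.5 · 0.15
= 4.27 L

4.3 L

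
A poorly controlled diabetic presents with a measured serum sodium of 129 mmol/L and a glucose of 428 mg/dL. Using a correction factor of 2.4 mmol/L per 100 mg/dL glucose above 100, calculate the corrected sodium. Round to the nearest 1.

Corrected Na = measured Na + 2.4 · (glucose − 100)/100
= 129 + 2.4 · (428 − 100)/100
= 129 + 7.9
= 136.9 mmol/L

137 mmol/L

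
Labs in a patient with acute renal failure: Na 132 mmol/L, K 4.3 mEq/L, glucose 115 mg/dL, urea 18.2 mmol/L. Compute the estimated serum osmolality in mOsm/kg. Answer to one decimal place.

288.6 mOsm/kg

Calculated osmolality = 2·Na + glucose/18 + urea
= 2·132 + 115/18 + 18.2
= 264 + 6.39 + 18.20
= 288.59 mOsm/kg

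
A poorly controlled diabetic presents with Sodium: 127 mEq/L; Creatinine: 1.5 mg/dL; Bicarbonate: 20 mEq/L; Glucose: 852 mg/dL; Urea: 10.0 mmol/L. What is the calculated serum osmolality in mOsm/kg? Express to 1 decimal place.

Calculated osmolality = 2·Na + glucose/18 + urea
= 2·127 + 852/18 + 10
= 254 + 47.33 + 10
= 311.33 mOsm/kg

311.3 mOsm/kg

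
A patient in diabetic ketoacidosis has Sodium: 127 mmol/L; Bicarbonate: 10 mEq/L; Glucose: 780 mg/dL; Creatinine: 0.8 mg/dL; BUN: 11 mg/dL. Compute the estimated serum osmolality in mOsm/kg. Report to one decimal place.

Calculated osmolality = 2·Na + glucose/18 + BUN/2.8
= 2·127 + 780/18 + 11/2.8
= 254 + 43.33 + 3.93
= 301.26 mOsm/kg

301.3 mOsm/kg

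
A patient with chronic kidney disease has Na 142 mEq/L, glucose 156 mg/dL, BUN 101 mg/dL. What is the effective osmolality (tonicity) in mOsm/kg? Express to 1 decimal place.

Effective osmolality excludes urea (freely permeant across cell membranes):
2·Na + glucose/18
= 2·142 + 156/18
= 284 + 8.67
= 292.67 mOsm/kg

292.7 mOsm/kg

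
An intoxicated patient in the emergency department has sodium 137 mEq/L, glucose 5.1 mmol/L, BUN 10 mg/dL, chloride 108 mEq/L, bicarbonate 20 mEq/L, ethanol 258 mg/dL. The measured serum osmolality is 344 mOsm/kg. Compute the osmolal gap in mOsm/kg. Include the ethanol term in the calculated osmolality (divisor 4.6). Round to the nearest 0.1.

5.2 mOsm/kg

Calculated osmolality = 2·Na + glucose + BUN/2.8 + ethanol/4.6
= 2·137 + 5.1 + 10/2.8 + 258/4.6
= 274 + 5.10 + 3.57 + 56.09
= 338.76 mOsm/kg ≈ 338.8 mOsm/kg
Osmolar gap = measured − calculated = 344 − 338.8 = 5.2 mOsm/kg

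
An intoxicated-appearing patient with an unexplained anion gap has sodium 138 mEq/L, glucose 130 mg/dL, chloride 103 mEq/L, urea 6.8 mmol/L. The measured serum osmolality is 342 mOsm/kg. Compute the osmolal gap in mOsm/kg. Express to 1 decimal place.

52.0 mOsm/kg

Calculated osmolality = 2·Na + glucose/18 + urea
= 2·138 + 130/18 + 6.8
= 276 + 7.22 + 6.80
= 290.02 mOsm/kg ≈ 290.0 mOsm/kg
Osmolar gap = measured − calculated = 342 − 290.0 = 52.0 mOsm/kg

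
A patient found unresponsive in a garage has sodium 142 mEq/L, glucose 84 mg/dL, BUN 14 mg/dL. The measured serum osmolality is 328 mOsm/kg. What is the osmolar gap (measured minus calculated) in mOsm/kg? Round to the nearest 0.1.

Calculated osmolality = 2·Na + glucose/18 + BUN/2.8
= 2·142 + 84/18 + 14/2.8
= 284 + 4.67 + 5
= 293.67 mOsm/kg ≈ 293.7 mOsm/kg
Osmolar gap = measured − calculated = 328 − 293.7 = 34.3 mOsm/kg

34.3 mOsm/kg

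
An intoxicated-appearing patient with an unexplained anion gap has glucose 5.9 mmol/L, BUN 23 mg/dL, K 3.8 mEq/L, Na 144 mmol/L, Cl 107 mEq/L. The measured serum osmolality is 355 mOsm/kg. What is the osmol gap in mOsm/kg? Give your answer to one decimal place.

52.9 mOsm/kg

Calculated osmolality = 2·Na + glucose + BUN/2.8
= 2·144 + 5.9 + 23/2.8
= 288 + 5.90 + 8.21
= 302.11 mOsm/kg ≈ 302.1 mOsm/kg
Osmolar gap = measured − calculated = 355 − 302.1 = 52.9 mOsm/kg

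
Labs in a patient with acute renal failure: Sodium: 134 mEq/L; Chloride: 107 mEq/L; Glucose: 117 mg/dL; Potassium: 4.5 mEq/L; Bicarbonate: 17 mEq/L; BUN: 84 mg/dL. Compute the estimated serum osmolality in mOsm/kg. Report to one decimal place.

Calculated osmolality = 2·Na + glucose/18 + BUN/2.8
= 2·134 + 117/18 + 84/2.8
= 268 + 6.50 + 30
= 304.5 mOsm/kg

304.5 mOsm/kg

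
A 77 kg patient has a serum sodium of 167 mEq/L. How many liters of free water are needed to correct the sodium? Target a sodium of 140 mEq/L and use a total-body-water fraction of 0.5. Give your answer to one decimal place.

7.4 L

TBW = 0.5 · 77 = 38.5 L
Free water deficit = TBW · (Na/140 − 1)
= 38.5 · (167/140 − 1)
= 38.5 · 0.1929
= 7.43 L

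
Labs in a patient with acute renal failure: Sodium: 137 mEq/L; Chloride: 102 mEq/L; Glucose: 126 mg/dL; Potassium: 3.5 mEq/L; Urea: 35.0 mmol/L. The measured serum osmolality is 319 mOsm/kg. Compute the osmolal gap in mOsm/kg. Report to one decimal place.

Calculated osmolality = 2·Na + glucose/18 + urea
= 2·137 + 126/18 + 35
= 274 + 7 + 35
= 316 mOsm/kg ≈ 316.0 mOsm/kg
Osmolar gap = measured − calculated = 319 − 316.0 = 3.0 mOsm/kg

3.0 mOsm/kg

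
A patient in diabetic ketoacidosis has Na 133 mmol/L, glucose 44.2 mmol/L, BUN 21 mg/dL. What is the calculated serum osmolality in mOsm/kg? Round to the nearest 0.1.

317.7 mOsm/kg

Calculated osmolality = 2·Na + glucose + BUN/2.8
= 2·133 + 44.2 + 21/2.8
= 266 + 44.20 + 7.50
= 317.7 mOsm/kg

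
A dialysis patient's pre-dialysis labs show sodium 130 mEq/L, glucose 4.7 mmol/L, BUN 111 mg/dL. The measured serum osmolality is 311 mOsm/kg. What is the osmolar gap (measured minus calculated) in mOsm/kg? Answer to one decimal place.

Calculated osmolality = 2·Na + glucose + BUN/2.8
= 2·130 + 4.7 + 111/2.8
= 260 + 4.70 + 39.64
= 304.34 mOsm/kg ≈ 304.3 mOsm/kg
Osmolar gap = measured − calculated = 311 − 304.3 = 6.7 mOsm/kg

6.7 mOsm/kg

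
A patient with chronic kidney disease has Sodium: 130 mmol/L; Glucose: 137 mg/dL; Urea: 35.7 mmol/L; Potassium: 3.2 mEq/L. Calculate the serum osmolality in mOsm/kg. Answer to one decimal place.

303.3 mOsm/kg

Calculated osmolality = 2·Na + glucose/18 + urea
= 2·130 + 137/18 + 35.7
= 260 + 7.61 + 35.70
= 303.31 mOsm/kg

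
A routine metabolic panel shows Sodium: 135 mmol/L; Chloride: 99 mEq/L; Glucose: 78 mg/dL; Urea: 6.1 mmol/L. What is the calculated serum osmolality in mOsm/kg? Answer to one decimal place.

Calculated osmolality = 2·Na + glucose/18 + urea
= 2·135 + 78/18 + 6.1
= 270 + 4.33 + 6.10
= 280.43 mOsm/kg

280.4 mOsm/kg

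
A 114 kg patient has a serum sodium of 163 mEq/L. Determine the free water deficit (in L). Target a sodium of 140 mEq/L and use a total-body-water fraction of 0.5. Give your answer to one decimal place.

9.4 L

TBW = 0.5 · 114 = 57 L
Free water deficit = TBW · (Na/140 − 1)
= 57 · (163/140 − 1)
= 57 · 0.1643
= 9.37 L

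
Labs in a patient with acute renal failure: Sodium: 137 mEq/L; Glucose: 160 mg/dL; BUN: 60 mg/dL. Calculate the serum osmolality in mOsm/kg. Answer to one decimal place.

Calculated osmolality = 2·Na + glucose/18 + BUN/2.8
= 2·137 + 160/18 + 60/2.8
= 274 + 8.89 + 21.43
= 304.32 mOsm/kg

304.3 mOsm/kg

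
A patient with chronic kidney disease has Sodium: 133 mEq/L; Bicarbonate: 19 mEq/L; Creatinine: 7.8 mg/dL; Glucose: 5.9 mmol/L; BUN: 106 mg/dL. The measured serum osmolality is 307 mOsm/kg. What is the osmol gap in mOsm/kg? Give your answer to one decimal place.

-2.8 mOsm/kg

Calculated osmolality = 2·Na + glucose + BUN/2.8
= 2·133 + 5.9 + 106/2.8
= 266 + 5.90 + 37.86
= 309.76 mOsm/kg ≈ 309.8 mOsm/kg
Osmolar gap = measured − calculated = 307 − 309.8 = -2.8 mOsm/kg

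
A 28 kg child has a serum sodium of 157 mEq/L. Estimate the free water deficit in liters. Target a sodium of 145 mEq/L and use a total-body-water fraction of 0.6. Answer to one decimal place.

1.4 L

TBW = 0.6 · 28 = 16.8 L
Free water deficit = TBW · (Na/145 − 1)
= 16.8 · (157/145 − 1)
= 16.8 · 0.0828
= 1.39 L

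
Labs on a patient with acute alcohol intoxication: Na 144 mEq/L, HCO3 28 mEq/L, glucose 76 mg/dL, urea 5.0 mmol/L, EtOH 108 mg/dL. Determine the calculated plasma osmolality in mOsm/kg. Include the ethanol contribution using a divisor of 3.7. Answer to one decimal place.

326.4 mOsm/kg

Calculated osmolality = 2·Na + glucose/18 + urea + ethanol/3.7
= 2·144 + 76/18 + 5 + 108/3.7
= 288 + 4.22 + 5 + 29.19
= 326.41 mOsm/kg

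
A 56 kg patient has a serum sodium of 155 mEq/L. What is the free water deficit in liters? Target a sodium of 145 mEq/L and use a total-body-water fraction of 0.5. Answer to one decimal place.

1.9 L

TBW = 0.5 · 56 = 28 L
Free water deficit = TBW · (Na/145 − 1)
= 28 · (155/145 − 1)
= 28 · 0.069
= 1.93 L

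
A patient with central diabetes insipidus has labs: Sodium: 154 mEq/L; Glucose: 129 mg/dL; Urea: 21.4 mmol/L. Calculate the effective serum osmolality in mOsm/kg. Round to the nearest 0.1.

Effective osmolality excludes urea (freely permeant across cell membranes):
2·Na + glucose/18
= 2·154 + 129/18
= 308 + 7.17
= 315.17 mOsm/kg

315.2 mOsm/kg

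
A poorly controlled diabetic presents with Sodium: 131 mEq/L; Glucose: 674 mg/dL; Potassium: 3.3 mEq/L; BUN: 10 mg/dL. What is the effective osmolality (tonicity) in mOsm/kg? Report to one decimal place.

Effective osmolality excludes urea (freely permeant across cell membranes):
2·Na + glucose/18
= 2·131 + 674/18
= 262 + 37.44
= 299.44 mOsm/kg

299.4 mOsm/kg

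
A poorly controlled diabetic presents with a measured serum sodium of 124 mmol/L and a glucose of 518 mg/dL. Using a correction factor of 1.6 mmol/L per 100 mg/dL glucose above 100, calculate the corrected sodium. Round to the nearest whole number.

Corrected Na = measured Na + 1.6 · (glucose − 100)/100
= 124 + 1.6 · (518 − 100)/100
= 124 + 6.7
= 130.7 mmol/L

131 mmol/L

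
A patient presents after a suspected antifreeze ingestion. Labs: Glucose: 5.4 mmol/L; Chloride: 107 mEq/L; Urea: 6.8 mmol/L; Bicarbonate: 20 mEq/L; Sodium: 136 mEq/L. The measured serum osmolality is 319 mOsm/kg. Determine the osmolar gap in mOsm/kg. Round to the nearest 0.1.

Calculated osmolality = 2·Na + glucose + urea
= 2·136 + 5.4 + 6.8
= 272 + 5.40 + 6.80
= 284.2 mOsm/kg ≈ 284.2 mOsm/kg
Osmolar gap = measured − calculated = 319 − 284.2 = 34.8 mOsm/kg

34.8 mOsm/kg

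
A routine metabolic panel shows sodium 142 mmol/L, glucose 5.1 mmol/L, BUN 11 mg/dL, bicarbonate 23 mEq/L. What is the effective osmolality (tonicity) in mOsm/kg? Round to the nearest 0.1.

289.1 mOsm/kg

Effective osmolality excludes urea (freely permeant across cell membranes):
2·Na + glucose
= 2·142 + 5.1
= 284 + 5.1
= 289.1 mOsm/kg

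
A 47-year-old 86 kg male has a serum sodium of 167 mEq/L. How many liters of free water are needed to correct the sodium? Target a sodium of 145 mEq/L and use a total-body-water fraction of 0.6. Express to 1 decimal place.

TBW = 0.6 · 86 = 51.6 L
Free water deficit = TBW · (Na/145 − 1)
= 51.6 · (167/145 − 1)
= 51.6 · 0.1517
= 7.83 L

7.8 L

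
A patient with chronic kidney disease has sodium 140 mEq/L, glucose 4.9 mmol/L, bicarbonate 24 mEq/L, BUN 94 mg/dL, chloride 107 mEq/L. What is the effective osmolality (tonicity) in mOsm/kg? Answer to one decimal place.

284.9 mOsm/kg

Effective osmolality excludes urea (freely permeant across cell membranes):
2·Na + glucose
= 2·140 + 4.9
= 280 + 4.9
= 284.9 mOsm/kg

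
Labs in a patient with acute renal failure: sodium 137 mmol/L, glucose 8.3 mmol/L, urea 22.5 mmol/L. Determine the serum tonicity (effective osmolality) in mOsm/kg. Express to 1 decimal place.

282.3 mOsm/kg

Effective osmolality excludes urea (freely permeant across cell membranes):
2·Na + glucose
= 2·137 + 8.3
= 274 + 8.3
= 282.3 mOsm/kg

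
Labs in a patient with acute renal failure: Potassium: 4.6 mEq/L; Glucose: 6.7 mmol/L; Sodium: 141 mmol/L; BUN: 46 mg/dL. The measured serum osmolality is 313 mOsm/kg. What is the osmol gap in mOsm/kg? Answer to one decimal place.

7.9 mOsm/kg

Calculated osmolality = 2·Na + glucose + BUN/2.8
= 2·141 + 6.7 + 46/2.8
= 282 + 6.70 + 16.43
= 305.13 mOsm/kg ≈ 305.1 mOsm/kg
Osmolar gap = measured − calculated = 313 − 305.1 = 7.9 mOsm/kg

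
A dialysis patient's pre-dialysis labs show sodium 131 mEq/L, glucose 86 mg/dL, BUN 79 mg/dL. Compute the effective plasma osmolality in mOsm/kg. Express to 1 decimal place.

266.8 mOsm/kg

Effective osmolality excludes urea (freely permeant across cell membranes):
2·Na + glucose/18
= 2·131 + 86/18
= 262 + 4.78
= 266.78 mOsm/kg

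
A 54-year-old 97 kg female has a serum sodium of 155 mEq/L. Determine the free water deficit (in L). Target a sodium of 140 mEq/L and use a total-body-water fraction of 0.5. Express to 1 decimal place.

TBW = 0.5 · 97 = 48.5 L
Free water deficit = TBW · (Na/140 − 1)
= 48.5 · (155/140 − 1)
= 48.5 · 0.1071
= 5.19 L

5.2 L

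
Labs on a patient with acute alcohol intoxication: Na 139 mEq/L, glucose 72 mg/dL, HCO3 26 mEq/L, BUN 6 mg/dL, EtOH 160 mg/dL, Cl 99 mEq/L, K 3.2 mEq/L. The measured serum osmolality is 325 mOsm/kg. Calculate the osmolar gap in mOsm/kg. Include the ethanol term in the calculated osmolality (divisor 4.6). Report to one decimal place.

6.1 mOsm/kg

Calculated osmolality = 2·Na + glucose/18 + BUN/2.8 + ethanol/4.6
= 2·139 + 72/18 + 6/2.8 + 160/4.6
= 278 + 4 + 2.14 + 34.78
= 318.92 mOsm/kg ≈ 318.9 mOsm/kg
Osmolar gap = measured − calculated = 325 − 318.9 = 6.1 mOsm/kg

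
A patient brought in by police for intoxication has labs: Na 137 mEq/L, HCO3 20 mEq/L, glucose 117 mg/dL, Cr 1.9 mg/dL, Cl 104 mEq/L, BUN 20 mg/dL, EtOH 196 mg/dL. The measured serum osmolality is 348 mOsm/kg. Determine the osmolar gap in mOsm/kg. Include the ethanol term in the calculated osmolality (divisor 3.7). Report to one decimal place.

7.4 mOsm/kg

Calculated osmolality = 2·Na + glucose/18 + BUN/2.8 + ethanol/3.7
= 2·137 + 117/18 + 20/2.8 + 196/3.7
= 274 + 6.50 + 7.14 + 52.97
= 340.61 mOsm/kg ≈ 340.6 mOsm/kg
Osmolar gap = measured − calculated = 348 − 340.6 = 7.4 mOsm/kg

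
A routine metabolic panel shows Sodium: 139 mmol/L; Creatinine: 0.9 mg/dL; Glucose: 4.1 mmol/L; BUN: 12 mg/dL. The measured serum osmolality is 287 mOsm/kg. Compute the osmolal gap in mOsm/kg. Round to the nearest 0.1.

Calculated osmolality = 2·Na + glucose + BUN/2.8
= 2·139 + 4.1 + 12/2.8
= 278 + 4.10 + 4.29
= 286.39 mOsm/kg ≈ 286.4 mOsm/kg
Osmolar gap = measured − calculated = 287 − 286.4 = 0.6 mOsm/kg

0.6 mOsm/kg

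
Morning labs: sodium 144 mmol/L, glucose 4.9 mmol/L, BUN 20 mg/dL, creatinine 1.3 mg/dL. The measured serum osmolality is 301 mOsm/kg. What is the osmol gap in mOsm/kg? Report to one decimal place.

Calculated osmolality = 2·Na + glucose + BUN/2.8
= 2·144 + 4.9 + 20/2.8
= 288 + 4.90 + 7.14
= 300.04 mOsm/kg ≈ 300.0 mOsm/kg
Osmolar gap = measured − calculated = 301 − 300.0 = 1.0 mOsm/kg

1.0 mOsm/kg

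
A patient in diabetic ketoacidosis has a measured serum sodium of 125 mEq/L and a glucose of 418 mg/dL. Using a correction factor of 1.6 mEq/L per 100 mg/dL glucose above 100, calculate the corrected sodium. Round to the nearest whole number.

130 mEq/L

Corrected Na = measured Na + 1.6 · (glucose − 100)/100
= 125 + 1.6 · (418 − 100)/100
= 125 + 5.1
= 130.1 mEq/L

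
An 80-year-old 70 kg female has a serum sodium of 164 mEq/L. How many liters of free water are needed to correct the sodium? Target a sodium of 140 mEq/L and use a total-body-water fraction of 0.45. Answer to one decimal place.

TBW = 0.45 · 70 = 31.5 L
Free water deficit = TBW · (Na/140 − 1)
= 31.5 · (164/140 − 1)
= 31.5 · 0.1714
= 5.4 L

5.4 L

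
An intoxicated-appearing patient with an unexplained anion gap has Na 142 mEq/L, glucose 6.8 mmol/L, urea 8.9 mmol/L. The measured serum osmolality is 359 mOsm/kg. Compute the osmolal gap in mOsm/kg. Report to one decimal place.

Calculated osmolality = 2·Na + glucose + urea
= 2·142 + 6.8 + 8.9
= 284 + 6.80 + 8.90
= 299.7 mOsm/kg ≈ 299.7 mOsm/kg
Osmolar gap = measured − calculated = 359 − 299.7 = 59.3 mOsm/kg

59.3 mOsm/kg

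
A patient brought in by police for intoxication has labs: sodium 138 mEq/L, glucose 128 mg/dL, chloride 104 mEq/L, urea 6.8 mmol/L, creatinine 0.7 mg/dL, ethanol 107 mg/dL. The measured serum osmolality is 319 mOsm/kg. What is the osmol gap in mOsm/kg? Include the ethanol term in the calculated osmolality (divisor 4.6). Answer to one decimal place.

Calculated osmolality = 2·Na + glucose/18 + urea + ethanol/4.6
= 2·138 + 128/18 + 6.8 + 107/4.6
= 276 + 7.11 + 6.80 + 23.26
= 313.17 mOsm/kg ≈ 313.2 mOsm/kg
Osmolar gap = measured − calculated = 319 − 313.2 = 5.8 mOsm/kg

5.8 mOsm/kg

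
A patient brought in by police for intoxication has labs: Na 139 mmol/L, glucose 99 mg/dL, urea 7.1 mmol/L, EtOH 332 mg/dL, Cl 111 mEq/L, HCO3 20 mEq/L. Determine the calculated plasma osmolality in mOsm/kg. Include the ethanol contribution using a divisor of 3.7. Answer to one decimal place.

Calculated osmolality = 2·Na + glucose/18 + urea + ethanol/3.7
= 2·139 + 99/18 + 7.1 + 332/3.7
= 278 + 5.50 + 7.10 + 89.73
= 380.33 mOsm/kg

380.3 mOsm/kg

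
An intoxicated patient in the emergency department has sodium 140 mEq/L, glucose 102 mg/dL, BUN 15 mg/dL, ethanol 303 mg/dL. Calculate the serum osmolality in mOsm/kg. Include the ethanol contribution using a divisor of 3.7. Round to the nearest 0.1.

372.9 mOsm/kg

Calculated osmolality = 2·Na + glucose/18 + BUN/2.8 + ethanol/3.7
= 2·140 + 102/18 + 15/2.8 + 303/3.7
= 280 + 5.67 + 5.36 + 81.89
= 372.92 mOsm/kg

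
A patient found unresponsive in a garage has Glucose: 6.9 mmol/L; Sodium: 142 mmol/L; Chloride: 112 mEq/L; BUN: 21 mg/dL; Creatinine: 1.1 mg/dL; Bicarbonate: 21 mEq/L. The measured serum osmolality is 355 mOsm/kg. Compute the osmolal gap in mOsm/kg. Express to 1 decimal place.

Calculated osmolality = 2·Na + glucose + BUN/2.8
= 2·142 + 6.9 + 21/2.8
= 284 + 6.90 + 7.50
= 298.4 mOsm/kg ≈ 298.4 mOsm/kg
Osmolar gap = measured − calculated = 355 − 298.4 = 56.6 mOsm/kg

56.6 mOsm/kg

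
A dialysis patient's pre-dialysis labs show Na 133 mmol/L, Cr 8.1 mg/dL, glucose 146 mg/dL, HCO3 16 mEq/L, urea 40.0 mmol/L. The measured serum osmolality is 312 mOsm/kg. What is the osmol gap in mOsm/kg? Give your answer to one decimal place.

Calculated osmolality = 2·Na + glucose/18 + urea
= 2·133 + 146/18 + 40
= 266 + 8.11 + 40
= 314.11 mOsm/kg ≈ 314.1 mOsm/kg
Osmolar gap = measured − calculated = 312 − 314.1 = -2.1 mOsm/kg

-2.1 mOsm/kg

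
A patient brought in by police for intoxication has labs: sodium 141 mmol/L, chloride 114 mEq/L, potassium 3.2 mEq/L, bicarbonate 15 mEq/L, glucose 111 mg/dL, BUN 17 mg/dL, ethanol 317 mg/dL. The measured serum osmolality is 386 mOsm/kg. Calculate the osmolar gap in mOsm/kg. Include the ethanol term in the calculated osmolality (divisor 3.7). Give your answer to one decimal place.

Calculated osmolality = 2·Na + glucose/18 + BUN/2.8 + ethanol/3.7
= 2·141 + 111/18 + 17/2.8 + 317/3.7
= 282 + 6.17 + 6.07 + 85.68
= 379.92 mOsm/kg ≈ 379.9 mOsm/kg
Osmolar gap = measured − calculated = 386 − 379.9 = 6.1 mOsm/kg

6.1 mOsm/kg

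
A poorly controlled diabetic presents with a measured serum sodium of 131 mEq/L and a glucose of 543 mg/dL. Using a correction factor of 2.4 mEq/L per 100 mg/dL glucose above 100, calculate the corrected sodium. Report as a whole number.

142 mEq/L

Corrected Na = measured Na + 2.4 · (glucose − 100)/100
= 131 + 2.4 · (543 − 100)/100
= 131 + 10.6
= 141.6 mEq/L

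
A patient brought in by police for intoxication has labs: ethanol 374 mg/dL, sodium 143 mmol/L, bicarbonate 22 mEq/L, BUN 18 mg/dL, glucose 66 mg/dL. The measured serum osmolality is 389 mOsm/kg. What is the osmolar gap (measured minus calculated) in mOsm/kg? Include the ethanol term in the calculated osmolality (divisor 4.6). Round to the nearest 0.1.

11.6 mOsm/kg

Calculated osmolality = 2·Na + glucose/18 + BUN/2.8 + ethanol/4.6
= 2·143 + 66/18 + 18/2.8 + 374/4.6
= 286 + 3.67 + 6.43 + 81.30
= 377.4 mOsm/kg ≈ 377.4 mOsm/kg
Osmolar gap = measured − calculated = 389 − 377.4 = 11.6 mOsm/kg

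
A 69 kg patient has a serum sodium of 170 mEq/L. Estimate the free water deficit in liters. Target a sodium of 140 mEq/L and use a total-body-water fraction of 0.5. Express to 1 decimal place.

7.4 L

TBW = 0.5 · 69 = 34.5 L
Free water deficit = TBW · (Na/140 − 1)
= 34.5 · (170/140 − 1)
= 34.5 · 0.2143
= 7.39 L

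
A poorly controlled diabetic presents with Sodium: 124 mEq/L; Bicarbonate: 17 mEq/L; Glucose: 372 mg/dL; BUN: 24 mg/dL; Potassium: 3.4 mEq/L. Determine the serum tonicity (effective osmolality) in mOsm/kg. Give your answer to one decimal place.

268.7 mOsm/kg

Effective osmolality excludes urea (freely permeant across cell membranes):
2·Na + glucose/18
= 2·124 + 372/18
= 248 + 20.67
= 268.67 mOsm/kg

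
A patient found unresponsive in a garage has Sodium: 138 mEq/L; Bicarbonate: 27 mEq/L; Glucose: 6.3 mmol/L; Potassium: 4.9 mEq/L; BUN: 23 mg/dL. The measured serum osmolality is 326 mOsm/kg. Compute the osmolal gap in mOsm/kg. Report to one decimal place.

Calculated osmolality = 2·Na + glucose + BUN/2.8
= 2·138 + 6.3 + 23/2.8
= 276 + 6.30 + 8.21
= 290.51 mOsm/kg ≈ 290.5 mOsm/kg
Osmolar gap = measured − calculated = 326 − 290.5 = 35.5 mOsm/kg

35.5 mOsm/kg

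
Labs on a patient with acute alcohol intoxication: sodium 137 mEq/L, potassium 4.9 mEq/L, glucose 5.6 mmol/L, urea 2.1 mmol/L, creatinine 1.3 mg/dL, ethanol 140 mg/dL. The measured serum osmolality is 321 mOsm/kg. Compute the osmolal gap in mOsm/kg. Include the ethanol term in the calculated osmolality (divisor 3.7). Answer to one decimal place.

1.5 mOsm/kg

Calculated osmolality = 2·Na + glucose + urea + ethanol/3.7
= 2·137 + 5.6 + 2.1 + 140/3.7
= 274 + 5.60 + 2.10 + 37.84
= 319.54 mOsm/kg ≈ 319.5 mOsm/kg
Osmolar gap = measured − calculated = 321 − 319.5 = 1.5 mOsm/kg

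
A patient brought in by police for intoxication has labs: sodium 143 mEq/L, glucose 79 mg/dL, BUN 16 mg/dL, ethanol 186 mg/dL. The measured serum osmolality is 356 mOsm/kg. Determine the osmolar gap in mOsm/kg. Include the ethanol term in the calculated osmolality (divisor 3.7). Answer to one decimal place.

Calculated osmolality = 2·Na + glucose/18 + BUN/2.8 + ethanol/3.7
= 2·143 + 79/18 + 16/2.8 + 186/3.7
= 286 + 4.39 + 5.71 + 50.27
= 346.37 mOsm/kg ≈ 346.4 mOsm/kg
Osmolar gap = measured − calculated = 356 − 346.4 = 9.6 mOsm/kg

9.6 mOsm/kg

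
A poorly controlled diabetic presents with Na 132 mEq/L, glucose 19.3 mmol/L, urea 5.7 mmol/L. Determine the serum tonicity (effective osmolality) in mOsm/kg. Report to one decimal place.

283.3 mOsm/kg

Effective osmolality excludes urea (freely permeant across cell membranes):
2·Na + glucose
= 2·132 + 19.3
= 264 + 19.3
= 283.3 mOsm/kg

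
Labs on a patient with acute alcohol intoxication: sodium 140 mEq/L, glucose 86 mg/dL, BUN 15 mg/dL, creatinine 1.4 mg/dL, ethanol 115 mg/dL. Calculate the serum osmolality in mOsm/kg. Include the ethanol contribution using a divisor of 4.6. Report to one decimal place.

315.1 mOsm/kg

Calculated osmolality = 2·Na + glucose/18 + BUN/2.8 + ethanol/4.6
= 2·140 + 86/18 + 15/2.8 + 115/4.6
= 280 + 4.78 + 5.36 + 25
= 315.14 mOsm/kg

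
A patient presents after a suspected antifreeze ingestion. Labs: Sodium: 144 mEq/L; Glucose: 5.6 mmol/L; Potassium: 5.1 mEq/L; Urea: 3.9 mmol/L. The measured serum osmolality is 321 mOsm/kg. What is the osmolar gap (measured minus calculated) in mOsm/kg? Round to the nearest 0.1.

Calculated osmolality = 2·Na + glucose + urea
= 2·144 + 5.6 + 3.9
= 288 + 5.60 + 3.90
= 297.5 mOsm/kg ≈ 297.5 mOsm/kg
Osmolar gap = measured − calculated = 321 − 297.5 = 23.5 mOsm/kg

23.5 mOsm/kg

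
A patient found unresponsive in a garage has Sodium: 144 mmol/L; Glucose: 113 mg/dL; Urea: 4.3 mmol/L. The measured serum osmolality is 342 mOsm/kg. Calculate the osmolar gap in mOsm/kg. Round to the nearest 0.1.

Calculated osmolality = 2·Na + glucose/18 + urea
= 2·144 + 113/18 + 4.3
= 288 + 6.28 + 4.30
= 298.58 mOsm/kg ≈ 298.6 mOsm/kg
Osmolar gap = measured − calculated = 342 − 298.6 = 43.4 mOsm/kg

43.4 mOsm/kg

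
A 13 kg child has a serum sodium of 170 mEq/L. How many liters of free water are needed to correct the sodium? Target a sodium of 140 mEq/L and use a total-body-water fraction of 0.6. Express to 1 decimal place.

1.7 L

TBW = 0.6 · 13 = 7.8 L
Free water deficit = TBW · (Na/140 − 1)
= 7.8 · (170/140 − 1)
= 7.8 · 0.2143
= 1.67 L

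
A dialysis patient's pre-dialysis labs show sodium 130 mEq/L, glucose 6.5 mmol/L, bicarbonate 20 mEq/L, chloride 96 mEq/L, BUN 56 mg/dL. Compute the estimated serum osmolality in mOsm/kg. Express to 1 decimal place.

286.5 mOsm/kg

Calculated osmolality = 2·Na + glucose + BUN/2.8
= 2·130 + 6.5 + 56/2.8
= 260 + 6.50 + 20
= 286.5 mOsm/kg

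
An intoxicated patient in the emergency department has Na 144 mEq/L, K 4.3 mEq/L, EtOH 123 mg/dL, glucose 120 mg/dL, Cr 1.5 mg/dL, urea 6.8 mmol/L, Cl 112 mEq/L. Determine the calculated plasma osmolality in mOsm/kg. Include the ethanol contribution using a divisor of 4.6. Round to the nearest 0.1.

Calculated osmolality = 2·Na + glucose/18 + urea + ethanol/4.6
= 2·144 + 120/18 + 6.8 + 123/4.6
= 288 + 6.67 + 6.80 + 26.74
= 328.21 mOsm/kg

328.2 mOsm/kg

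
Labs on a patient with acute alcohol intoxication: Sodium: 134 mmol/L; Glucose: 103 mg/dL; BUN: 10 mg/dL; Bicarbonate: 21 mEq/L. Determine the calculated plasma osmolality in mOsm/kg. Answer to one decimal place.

Calculated osmolality = 2·Na + glucose/18 + BUN/2.8
= 2·134 + 103/18 + 10/2.8
= 268 + 5.72 + 3.57
= 277.29 mOsm/kg

277.3 mOsm/kg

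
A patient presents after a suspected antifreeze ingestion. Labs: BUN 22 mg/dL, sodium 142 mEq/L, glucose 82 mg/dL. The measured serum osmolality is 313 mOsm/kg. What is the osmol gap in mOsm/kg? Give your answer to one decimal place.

16.6 mOsm/kg

Calculated osmolality = 2·Na + glucose/18 + BUN/2.8
= 2·142 + 82/18 + 22/2.8
= 284 + 4.56 + 7.86
= 296.42 mOsm/kg ≈ 296.4 mOsm/kg
Osmolar gap = measured − calculated = 313 − 296.4 = 16.6 mOsm/kg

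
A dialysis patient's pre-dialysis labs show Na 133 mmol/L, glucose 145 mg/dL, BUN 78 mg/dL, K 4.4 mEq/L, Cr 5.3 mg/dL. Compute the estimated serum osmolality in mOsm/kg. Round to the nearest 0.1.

301.9 mOsm/kg

Calculated osmolality = 2·Na + glucose/18 + BUN/2.8
= 2·133 + 145/18 + 78/2.8
= 266 + 8.06 + 27.86
= 301.92 mOsm/kg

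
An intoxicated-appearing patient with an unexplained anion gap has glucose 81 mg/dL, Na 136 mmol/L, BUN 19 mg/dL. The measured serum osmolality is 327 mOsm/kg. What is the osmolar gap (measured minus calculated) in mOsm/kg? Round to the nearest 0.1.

Calculated osmolality = 2·Na + glucose/18 + BUN/2.8
= 2·136 + 81/18 + 19/2.8
= 272 + 4.50 + 6.79
= 283.29 mOsm/kg ≈ 283.3 mOsm/kg
Osmolar gap = measured − calculated = 327 − 283.3 = 43.7 mOsm/kg

43.7 mOsm/kg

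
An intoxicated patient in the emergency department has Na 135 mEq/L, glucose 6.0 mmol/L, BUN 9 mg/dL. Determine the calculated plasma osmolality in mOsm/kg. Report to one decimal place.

279.2 mOsm/kg

Calculated osmolality = 2·Na + glucose + BUN/2.8
= 2·135 + 6 + 9/2.8
= 270 + 6 + 3.21
= 279.21 mOsm/kg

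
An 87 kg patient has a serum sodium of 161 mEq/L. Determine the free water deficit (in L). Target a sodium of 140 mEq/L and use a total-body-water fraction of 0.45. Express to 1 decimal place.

5.9 L

TBW = 0.45 · 87 = 39.15 L
Free water deficit = TBW · (Na/140 − 1)
= 39.15 · (161/140 − 1)
= 39.15 · 0.15
= 5.87 L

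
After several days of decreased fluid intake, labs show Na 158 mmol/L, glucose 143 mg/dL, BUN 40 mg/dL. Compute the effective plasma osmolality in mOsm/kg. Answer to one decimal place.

323.9 mOsm/kg

Effective osmolality excludes urea (freely permeant across cell membranes):
2·Na + glucose/18
= 2·158 + 143/18
= 316 + 7.94
= 323.94 mOsm/kg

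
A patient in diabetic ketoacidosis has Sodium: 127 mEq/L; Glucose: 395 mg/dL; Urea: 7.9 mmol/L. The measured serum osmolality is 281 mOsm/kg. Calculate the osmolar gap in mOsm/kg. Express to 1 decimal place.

-2.8 mOsm/kg

Calculated osmolality = 2·Na + glucose/18 + urea
= 2·127 + 395/18 + 7.9
= 254 + 21.94 + 7.90
= 283.84 mOsm/kg ≈ 283.8 mOsm/kg
Osmolar gap = measured − calculated = 281 − 283.8 = -2.8 mOsm/kg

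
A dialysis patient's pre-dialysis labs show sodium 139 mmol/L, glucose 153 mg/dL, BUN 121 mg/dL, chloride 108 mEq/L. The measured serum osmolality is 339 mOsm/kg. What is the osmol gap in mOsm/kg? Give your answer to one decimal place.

9.3 mOsm/kg

Calculated osmolality = 2·Na + glucose/18 + BUN/2.8
= 2·139 + 153/18 + 121/2.8
= 278 + 8.50 + 43.21
= 329.71 mOsm/kg ≈ 329.7 mOsm/kg
Osmolar gap = measured − calculated = 339 − 329.7 = 9.3 mOsm/kg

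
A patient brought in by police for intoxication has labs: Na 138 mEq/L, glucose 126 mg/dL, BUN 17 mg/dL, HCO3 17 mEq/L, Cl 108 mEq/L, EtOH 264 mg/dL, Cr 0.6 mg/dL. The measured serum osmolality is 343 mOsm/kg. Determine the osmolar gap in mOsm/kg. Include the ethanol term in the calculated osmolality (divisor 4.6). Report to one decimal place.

Calculated osmolality = 2·Na + glucose/18 + BUN/2.8 + ethanol/4.6
= 2·138 + 126/18 + 17/2.8 + 264/4.6
= 276 + 7 + 6.07 + 57.39
= 346.46 mOsm/kg ≈ 346.5 mOsm/kg
Osmolar gap = measured − calculated = 343 − 346.5 = -3.5 mOsm/kg

-3.5 mOsm/kg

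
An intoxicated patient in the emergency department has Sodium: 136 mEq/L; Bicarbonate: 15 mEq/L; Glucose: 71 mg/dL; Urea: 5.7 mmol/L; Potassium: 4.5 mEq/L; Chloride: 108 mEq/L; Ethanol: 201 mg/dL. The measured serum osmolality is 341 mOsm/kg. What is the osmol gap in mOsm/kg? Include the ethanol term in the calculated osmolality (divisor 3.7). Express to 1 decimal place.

5.0 mOsm/kg

Calculated osmolality = 2·Na + glucose/18 + urea + ethanol/3.7
= 2·136 + 71/18 + 5.7 + 201/3.7
= 272 + 3.94 + 5.70 + 54.32
= 335.96 mOsm/kg ≈ 336.0 mOsm/kg
Osmolar gap = measured − calculated = 341 − 336.0 = 5.0 mOsm/kg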